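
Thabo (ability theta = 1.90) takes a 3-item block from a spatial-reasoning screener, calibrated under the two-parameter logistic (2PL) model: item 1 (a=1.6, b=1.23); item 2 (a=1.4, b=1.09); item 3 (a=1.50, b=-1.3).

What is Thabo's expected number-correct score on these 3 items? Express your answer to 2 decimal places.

2.49

P(theta) = 1 / (1 + exp(−a(theta − b)))
P_1 = 1/(1+e^{-1.0720}) = 0.7450
P_2 = 1/(1+e^{-1.1340}) = 0.7566
P_3 = 1/(1+e^{-4.8000}) = 0.9918
E[score] = 0.7450 + 0.7566 + 0.9918 = 2.4934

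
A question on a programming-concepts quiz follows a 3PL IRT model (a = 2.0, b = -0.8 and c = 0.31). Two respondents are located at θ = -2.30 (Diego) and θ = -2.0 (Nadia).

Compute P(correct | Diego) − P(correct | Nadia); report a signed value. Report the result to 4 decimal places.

P(θ) = c + (1 − c) · 1 / (1 + exp(−a(θ − b)))
P(Diego) = 0.3427  [exponent -3.0000]
P(Nadia) = 0.3674  [exponent -2.4000]
Difference = 0.3427 − 0.3674 = -0.0247

-0.0247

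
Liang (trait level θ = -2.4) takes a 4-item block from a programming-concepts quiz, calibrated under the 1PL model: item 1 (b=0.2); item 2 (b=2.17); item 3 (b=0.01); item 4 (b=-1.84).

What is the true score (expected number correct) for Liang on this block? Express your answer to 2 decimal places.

P(θ) = 1 / (1 + exp(−(θ − b)))
P_1 = 1/(1+e^{2.6000}) = 0.0691
P_2 = 1/(1+e^{4.5700}) = 0.0103
P_3 = 1/(1+e^{2.4100}) = 0.0824
P_4 = 1/(1+e^{0.5600}) = 0.3635
E[score] = 0.0691 + 0.0103 + 0.0824 + 0.3635 = 0.5254

0.53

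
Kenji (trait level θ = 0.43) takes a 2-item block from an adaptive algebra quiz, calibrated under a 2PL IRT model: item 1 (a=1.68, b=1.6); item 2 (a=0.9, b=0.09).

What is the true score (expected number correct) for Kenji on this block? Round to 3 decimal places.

0.699

P(θ) = 1 / (1 + exp(−a(θ − b)))
P_1 = 1/(1+e^{1.9656}) = 0.1229
P_2 = 1/(1+e^{-0.3060}) = 0.5759
E[score] = 0.1229 + 0.5759 = 0.6988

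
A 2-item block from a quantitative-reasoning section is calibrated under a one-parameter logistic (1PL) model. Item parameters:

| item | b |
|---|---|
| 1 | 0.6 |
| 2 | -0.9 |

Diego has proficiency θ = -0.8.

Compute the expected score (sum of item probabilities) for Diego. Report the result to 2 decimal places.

P(θ) = 1 / (1 + exp(−(θ − b)))
P_1 = 1/(1+e^{1.4000}) = 0.1978
P_2 = 1/(1+e^{-0.1000}) = 0.5250
E[score] = 0.1978 + 0.5250 = 0.7228

0.72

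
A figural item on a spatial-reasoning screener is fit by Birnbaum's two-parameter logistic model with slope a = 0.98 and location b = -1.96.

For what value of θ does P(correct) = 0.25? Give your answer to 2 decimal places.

P(θ) = 1 / (1 + exp(−a(θ − b)))
logit = ln(0.2500/0.7500) = -1.0986
θ = b + logit/(a) = -1.96 + (-1.0986)/0.9800 = -3.0810

-3.08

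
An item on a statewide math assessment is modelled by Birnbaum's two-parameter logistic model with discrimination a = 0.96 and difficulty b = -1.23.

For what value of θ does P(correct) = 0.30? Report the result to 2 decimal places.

P(θ) = 1 / (1 + exp(−a(θ − b)))
logit = ln(0.3000/0.7000) = -0.8473
θ = b + logit/(a) = -1.23 + (-0.8473)/0.9600 = -2.1126

-2.11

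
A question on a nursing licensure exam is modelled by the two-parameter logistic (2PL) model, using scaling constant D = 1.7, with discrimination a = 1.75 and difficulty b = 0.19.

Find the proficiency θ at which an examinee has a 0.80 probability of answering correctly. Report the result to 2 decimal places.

0.66

P(θ) = 1 / (1 + exp(−D·a(θ − b)))
logit = ln(0.8000/0.2000) = 1.3863
θ = b + logit/(1.7·a) = 0.19 + 1.3863/2.9750 = 0.6560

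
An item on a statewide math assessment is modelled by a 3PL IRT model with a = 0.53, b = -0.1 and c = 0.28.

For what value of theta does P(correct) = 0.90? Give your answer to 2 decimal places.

P(theta) = c + (1 − c) · 1 / (1 + exp(−a(theta − b)))
Remove guessing floor: (0.90 − 0.28)/(1 − 0.28) = 0.8611
logit = ln(0.8611/0.1389) = 1.8245
theta = b + logit/(a) = -0.1 + 1.8245/0.5300 = 3.3425

3.34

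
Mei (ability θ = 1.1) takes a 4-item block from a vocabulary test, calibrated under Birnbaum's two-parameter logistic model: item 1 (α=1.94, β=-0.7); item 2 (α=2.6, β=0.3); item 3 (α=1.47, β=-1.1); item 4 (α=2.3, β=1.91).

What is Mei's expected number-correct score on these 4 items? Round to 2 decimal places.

2.96

P(θ) = 1 / (1 + exp(−α(θ − β)))
P_1 = 1/(1+e^{-3.4920}) = 0.9705
P_2 = 1/(1+e^{-2.0800}) = 0.8889
P_3 = 1/(1+e^{-3.2340}) = 0.9621
P_4 = 1/(1+e^{1.8630}) = 0.1344
E[score] = 0.9705 + 0.8889 + 0.9621 + 0.1344 = 2.9559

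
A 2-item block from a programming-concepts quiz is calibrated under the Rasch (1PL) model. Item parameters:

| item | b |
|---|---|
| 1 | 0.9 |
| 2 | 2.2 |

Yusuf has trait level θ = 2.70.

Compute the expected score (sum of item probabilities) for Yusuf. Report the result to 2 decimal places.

1.48

P(θ) = 1 / (1 + exp(−(θ − b)))
P_1 = 1/(1+e^{-1.8000}) = 0.8581
P_2 = 1/(1+e^{-0.5000}) = 0.6225
E[score] = 0.8581 + 0.6225 = 1.4806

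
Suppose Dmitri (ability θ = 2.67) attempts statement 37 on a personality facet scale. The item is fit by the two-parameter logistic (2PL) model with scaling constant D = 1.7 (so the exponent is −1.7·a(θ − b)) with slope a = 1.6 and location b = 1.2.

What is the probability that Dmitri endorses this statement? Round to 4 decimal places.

P(θ) = 1 / (1 + exp(−D·a(θ − b)))
Exponent: 1.7 × 1.6 × (2.67 − 1.2) = 3.9984
1/(1 + e^{-3.9984}) = 0.9820
P = 0.9820

0.9820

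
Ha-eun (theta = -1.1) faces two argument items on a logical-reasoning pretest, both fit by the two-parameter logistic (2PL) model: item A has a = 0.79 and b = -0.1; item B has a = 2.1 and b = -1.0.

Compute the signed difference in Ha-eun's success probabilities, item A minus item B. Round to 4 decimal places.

-0.1355

P(theta) = 1 / (1 + exp(−a(theta − b)))
P_A = 0.3122
P_B = 0.4477
P_A − P_B = -0.1355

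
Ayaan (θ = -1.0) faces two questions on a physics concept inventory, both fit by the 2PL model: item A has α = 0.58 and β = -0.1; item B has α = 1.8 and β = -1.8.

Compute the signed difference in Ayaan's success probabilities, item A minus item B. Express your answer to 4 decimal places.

P(θ) = 1 / (1 + exp(−α(θ − β)))
P_A = 0.3724
P_B = 0.8085
P_A − P_B = -0.4361

-0.4361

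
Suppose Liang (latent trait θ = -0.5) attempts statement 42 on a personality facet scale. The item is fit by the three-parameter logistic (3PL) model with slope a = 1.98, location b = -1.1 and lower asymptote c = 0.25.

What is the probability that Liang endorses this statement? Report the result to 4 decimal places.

P(θ) = c + (1 − c) · 1 / (1 + exp(−a(θ − b)))
Exponent: 1.98 × (-0.5 − (-1.1)) = 1.1880
1/(1 + e^{-1.1880}) = 0.7664
P = 0.25 + 0.75 × 0.7664 = 0.8248

0.8248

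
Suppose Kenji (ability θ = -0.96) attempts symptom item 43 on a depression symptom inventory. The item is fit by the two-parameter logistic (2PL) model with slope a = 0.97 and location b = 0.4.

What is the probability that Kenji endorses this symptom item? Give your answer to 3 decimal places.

P(θ) = 1 / (1 + exp(−a(θ − b)))
Exponent: 0.97 × (-0.96 − 0.4) = -1.3192
1/(1 + e^{1.3192}) = 0.2110

0.211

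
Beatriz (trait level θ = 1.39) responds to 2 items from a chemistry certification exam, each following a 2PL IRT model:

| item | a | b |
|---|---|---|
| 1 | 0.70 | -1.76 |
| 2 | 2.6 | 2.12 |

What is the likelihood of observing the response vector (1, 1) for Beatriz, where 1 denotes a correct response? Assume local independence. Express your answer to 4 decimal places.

P(θ) = 1 / (1 + exp(−a(θ − b)))
P_1 = 1/(1+e^{-2.2050}) = 0.9007
P_2 = 1/(1+e^{1.8980}) = 0.1303
L = P_1 × P_2 = 0.9007 × 0.1303 = 0.11739

0.1174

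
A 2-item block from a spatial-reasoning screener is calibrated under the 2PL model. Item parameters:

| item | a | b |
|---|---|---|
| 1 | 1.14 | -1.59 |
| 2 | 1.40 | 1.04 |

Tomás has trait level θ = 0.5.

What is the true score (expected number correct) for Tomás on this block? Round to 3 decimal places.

1.235

P(θ) = 1 / (1 + exp(−a(θ − b)))
P_1 = 1/(1+e^{-2.3826}) = 0.9155
P_2 = 1/(1+e^{0.7560}) = 0.3195
E[score] = 0.9155 + 0.3195 = 1.2350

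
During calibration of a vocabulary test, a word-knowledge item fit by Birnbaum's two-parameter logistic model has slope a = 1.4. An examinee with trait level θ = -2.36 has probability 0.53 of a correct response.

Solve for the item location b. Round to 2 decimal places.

-2.45

P(θ) = 1 / (1 + exp(−a(θ − b)))
logit(0.53) = ln(0.53/0.47) = 0.1201
b = θ − logit/(a) = -2.36 − 0.1201/1.4000 = -2.4458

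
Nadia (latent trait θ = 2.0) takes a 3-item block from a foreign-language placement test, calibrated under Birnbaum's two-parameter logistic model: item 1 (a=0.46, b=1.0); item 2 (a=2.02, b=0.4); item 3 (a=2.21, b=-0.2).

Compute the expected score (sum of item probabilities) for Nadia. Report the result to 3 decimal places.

2.567

P(θ) = 1 / (1 + exp(−a(θ − b)))
P_1 = 1/(1+e^{-0.4600}) = 0.6130
P_2 = 1/(1+e^{-3.2320}) = 0.9620
P_3 = 1/(1+e^{-4.8620}) = 0.9923
E[score] = 0.6130 + 0.9620 + 0.9923 = 2.5674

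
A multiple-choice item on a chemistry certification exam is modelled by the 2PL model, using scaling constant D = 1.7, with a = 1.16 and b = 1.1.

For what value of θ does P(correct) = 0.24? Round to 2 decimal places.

P(θ) = 1 / (1 + exp(−D·a(θ − b)))
logit = ln(0.2400/0.7600) = -1.1527
θ = b + logit/(1.7·a) = 1.1 + (-1.1527)/1.9720 = 0.5155

0.52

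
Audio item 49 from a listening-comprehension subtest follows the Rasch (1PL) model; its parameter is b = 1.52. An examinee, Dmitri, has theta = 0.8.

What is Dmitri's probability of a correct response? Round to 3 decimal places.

P(theta) = 1 / (1 + exp(−(theta − b)))
Exponent: (0.8 − 1.52) = -0.7200
1/(1 + e^{0.7200}) = 0.3274
P = 0.3274

0.327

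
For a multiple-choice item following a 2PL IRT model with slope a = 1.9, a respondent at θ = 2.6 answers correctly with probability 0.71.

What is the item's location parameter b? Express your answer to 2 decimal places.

P(θ) = 1 / (1 + exp(−a(θ − b)))
logit(0.71) = ln(0.71/0.29) = 0.8954
b = θ − logit/(a) = 2.6 − 0.8954/1.9000 = 2.1287

2.13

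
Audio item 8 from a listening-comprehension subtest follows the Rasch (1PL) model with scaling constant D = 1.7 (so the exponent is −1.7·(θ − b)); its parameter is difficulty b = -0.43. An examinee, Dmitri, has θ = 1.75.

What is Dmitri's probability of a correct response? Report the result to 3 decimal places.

0.976

P(θ) = 1 / (1 + exp(−D·(θ − b)))
Exponent: 1.7 × (1.75 − (-0.43)) = 3.7060
1/(1 + e^{-3.7060}) = 0.9760
P = 0.9760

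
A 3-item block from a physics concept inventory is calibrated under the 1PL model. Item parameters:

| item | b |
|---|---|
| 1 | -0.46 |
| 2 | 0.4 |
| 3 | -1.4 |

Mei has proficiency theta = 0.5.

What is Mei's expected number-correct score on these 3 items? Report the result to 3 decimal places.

P(theta) = 1 / (1 + exp(−(theta − b)))
P_1 = 1/(1+e^{-0.9600}) = 0.7231
P_2 = 1/(1+e^{-0.1000}) = 0.5250
P_3 = 1/(1+e^{-1.9000}) = 0.8699
E[score] = 0.7231 + 0.5250 + 0.8699 = 2.1180

2.118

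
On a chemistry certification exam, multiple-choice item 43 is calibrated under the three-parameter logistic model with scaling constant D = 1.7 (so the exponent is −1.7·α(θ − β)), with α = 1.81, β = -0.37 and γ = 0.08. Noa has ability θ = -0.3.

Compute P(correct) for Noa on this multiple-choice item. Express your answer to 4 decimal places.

0.5893

P(θ) = γ + (1 − γ) · 1 / (1 + exp(−D·α(θ − β)))
Exponent: 1.7 × 1.81 × (-0.3 − (-0.37)) = 0.2154
1/(1 + e^{-0.2154}) = 0.5536
P = 0.08 + 0.92 × 0.5536 = 0.5893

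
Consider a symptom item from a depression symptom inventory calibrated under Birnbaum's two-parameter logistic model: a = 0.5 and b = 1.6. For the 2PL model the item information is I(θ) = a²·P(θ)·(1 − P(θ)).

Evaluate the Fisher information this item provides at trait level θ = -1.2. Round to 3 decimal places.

0.040

P = 1/(1+e^{1.4000}) = 0.1978
P(1−P) = 0.1978 × 0.8022 = 0.1587
I = a² × P(1−P) = 0.5² × 0.1587 = 0.03967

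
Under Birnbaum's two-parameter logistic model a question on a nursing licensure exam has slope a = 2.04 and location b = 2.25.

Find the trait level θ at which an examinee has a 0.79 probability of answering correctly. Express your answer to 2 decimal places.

P(θ) = 1 / (1 + exp(−a(θ − b)))
logit = ln(0.7900/0.2100) = 1.3249
θ = b + logit/(a) = 2.25 + 1.3249/2.0400 = 2.8995

2.90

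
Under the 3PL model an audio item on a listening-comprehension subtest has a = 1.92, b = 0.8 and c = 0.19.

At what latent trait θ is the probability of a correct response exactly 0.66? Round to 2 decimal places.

P(θ) = c + (1 − c) · 1 / (1 + exp(−a(θ − b)))
Remove guessing floor: (0.66 − 0.19)/(1 − 0.19) = 0.5802
logit = ln(0.5802/0.4198) = 0.3238
θ = b + logit/(a) = 0.8 + 0.3238/1.9200 = 0.9686

0.97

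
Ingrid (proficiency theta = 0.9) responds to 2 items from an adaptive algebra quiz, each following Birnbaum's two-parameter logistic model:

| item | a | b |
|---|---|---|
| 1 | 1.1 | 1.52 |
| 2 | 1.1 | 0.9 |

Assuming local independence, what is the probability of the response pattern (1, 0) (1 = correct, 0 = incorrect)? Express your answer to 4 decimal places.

P(theta) = 1 / (1 + exp(−a(theta − b)))
P_1 = 1/(1+e^{0.6820}) = 0.3358
P_2 = 1/(1+e^{0.0000}) = 0.5000
L = P_1 × (1−P_2) = 0.3358 × 0.5000 = 0.16791

0.1679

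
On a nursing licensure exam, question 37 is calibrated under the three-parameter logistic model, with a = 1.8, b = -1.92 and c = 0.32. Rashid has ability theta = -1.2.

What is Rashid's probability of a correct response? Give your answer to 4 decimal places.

P(theta) = c + (1 − c) · 1 / (1 + exp(−a(theta − b)))
Exponent: 1.8 × (-1.2 − (-1.92)) = 1.2960
1/(1 + e^{-1.2960}) = 0.7852
P = 0.32 + 0.68 × 0.7852 = 0.8539

0.8539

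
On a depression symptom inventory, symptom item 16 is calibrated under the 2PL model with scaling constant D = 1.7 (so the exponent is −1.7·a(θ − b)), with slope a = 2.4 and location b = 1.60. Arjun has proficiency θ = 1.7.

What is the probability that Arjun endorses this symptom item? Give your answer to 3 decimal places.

0.601

P(θ) = 1 / (1 + exp(−D·a(θ − b)))
Exponent: 1.7 × 2.4 × (1.7 − 1.60) = 0.4080
1/(1 + e^{-0.4080}) = 0.6006
P = 0.6006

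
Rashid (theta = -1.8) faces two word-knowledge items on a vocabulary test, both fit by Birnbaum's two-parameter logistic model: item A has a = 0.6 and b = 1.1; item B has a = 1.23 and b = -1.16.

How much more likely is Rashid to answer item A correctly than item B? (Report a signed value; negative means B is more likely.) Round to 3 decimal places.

P(theta) = 1 / (1 + exp(−a(theta − b)))
P_A = 0.1493
P_B = 0.3128
P_A − P_B = -0.1635

-0.163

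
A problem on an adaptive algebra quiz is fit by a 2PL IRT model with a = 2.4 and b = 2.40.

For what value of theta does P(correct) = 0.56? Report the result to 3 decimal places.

P(theta) = 1 / (1 + exp(−a(theta − b)))
logit = ln(0.5600/0.4400) = 0.2412
theta = b + logit/(a) = 2.40 + 0.2412/2.4000 = 2.5005

2.500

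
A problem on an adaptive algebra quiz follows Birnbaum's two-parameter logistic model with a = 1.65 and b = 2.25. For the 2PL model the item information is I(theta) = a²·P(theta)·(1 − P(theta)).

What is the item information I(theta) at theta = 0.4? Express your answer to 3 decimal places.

P = 1/(1+e^{3.0525}) = 0.0451
P(1−P) = 0.0451 × 0.9549 = 0.0431
I = a² × P(1−P) = 1.65² × 0.0431 = 0.11727

0.117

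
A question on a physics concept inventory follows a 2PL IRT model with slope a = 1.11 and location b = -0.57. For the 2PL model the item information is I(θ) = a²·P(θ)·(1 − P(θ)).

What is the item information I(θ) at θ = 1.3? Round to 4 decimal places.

P = 1/(1+e^{-2.0757}) = 0.8885
P(1−P) = 0.8885 × 0.1115 = 0.0991
I = a² × P(1−P) = 1.11² × 0.0991 = 0.12204

0.1220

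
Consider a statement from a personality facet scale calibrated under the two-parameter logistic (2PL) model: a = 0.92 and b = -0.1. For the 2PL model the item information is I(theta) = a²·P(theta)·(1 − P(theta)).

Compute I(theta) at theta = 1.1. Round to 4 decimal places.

0.1583

P = 1/(1+e^{-1.1040}) = 0.7510
P(1−P) = 0.7510 × 0.2490 = 0.1870
I = a² × P(1−P) = 0.92² × 0.1870 = 0.15827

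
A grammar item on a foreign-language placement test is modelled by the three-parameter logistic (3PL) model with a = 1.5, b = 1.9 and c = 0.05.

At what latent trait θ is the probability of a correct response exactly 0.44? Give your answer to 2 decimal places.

1.66

P(θ) = c + (1 − c) · 1 / (1 + exp(−a(θ − b)))
Remove guessing floor: (0.44 − 0.05)/(1 − 0.05) = 0.4105
logit = ln(0.4105/0.5895) = -0.3618
θ = b + logit/(a) = 1.9 + (-0.3618)/1.5000 = 1.6588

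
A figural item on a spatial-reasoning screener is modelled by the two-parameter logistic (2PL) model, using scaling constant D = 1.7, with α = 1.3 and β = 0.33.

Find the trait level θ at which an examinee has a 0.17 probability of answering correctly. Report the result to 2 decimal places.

-0.39

P(θ) = 1 / (1 + exp(−D·α(θ − β)))
logit = ln(0.1700/0.8300) = -1.5856
θ = β + logit/(1.7·α) = 0.33 + (-1.5856)/2.2100 = -0.3875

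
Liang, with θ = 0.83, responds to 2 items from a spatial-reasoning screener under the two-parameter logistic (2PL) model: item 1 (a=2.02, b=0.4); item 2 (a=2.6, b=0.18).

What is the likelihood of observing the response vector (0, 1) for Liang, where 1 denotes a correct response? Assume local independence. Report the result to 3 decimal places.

P(θ) = 1 / (1 + exp(−a(θ − b)))
P_1 = 1/(1+e^{-0.8686}) = 0.7045
P_2 = 1/(1+e^{-1.6900}) = 0.8442
L = (1−P_1) × P_2 = 0.2955 × 0.8442 = 0.24951

0.250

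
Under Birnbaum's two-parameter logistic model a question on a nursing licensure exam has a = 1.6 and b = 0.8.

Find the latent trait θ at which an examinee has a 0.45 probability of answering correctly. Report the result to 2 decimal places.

0.67

P(θ) = 1 / (1 + exp(−a(θ − b)))
logit = ln(0.4500/0.5500) = -0.2007
θ = b + logit/(a) = 0.8 + (-0.2007)/1.6000 = 0.6746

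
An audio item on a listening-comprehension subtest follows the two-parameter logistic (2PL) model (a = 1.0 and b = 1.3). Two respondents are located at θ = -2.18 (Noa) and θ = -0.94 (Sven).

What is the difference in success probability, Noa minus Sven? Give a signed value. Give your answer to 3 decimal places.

-0.066

P(θ) = 1 / (1 + exp(−a(θ − b)))
P(Noa) = 0.0299  [exponent -3.4800]
P(Sven) = 0.0962  [exponent -2.2400]
Difference = 0.0299 − 0.0962 = -0.0663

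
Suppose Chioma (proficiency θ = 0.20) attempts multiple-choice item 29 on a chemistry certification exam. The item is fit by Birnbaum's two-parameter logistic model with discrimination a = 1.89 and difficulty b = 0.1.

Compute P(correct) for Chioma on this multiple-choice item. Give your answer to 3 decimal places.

P(θ) = 1 / (1 + exp(−a(θ − b)))
Exponent: 1.89 × (0.20 − 0.1) = 0.1890
1/(1 + e^{-0.1890}) = 0.5471

0.547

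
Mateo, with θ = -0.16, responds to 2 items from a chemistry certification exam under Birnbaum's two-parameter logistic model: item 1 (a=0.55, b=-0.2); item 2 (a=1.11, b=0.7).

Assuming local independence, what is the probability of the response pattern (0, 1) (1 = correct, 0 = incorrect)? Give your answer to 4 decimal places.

0.1375

P(θ) = 1 / (1 + exp(−a(θ − b)))
P_1 = 1/(1+e^{-0.0220}) = 0.5055
P_2 = 1/(1+e^{0.9546}) = 0.2780
L = (1−P_1) × P_2 = 0.4945 × 0.2780 = 0.13745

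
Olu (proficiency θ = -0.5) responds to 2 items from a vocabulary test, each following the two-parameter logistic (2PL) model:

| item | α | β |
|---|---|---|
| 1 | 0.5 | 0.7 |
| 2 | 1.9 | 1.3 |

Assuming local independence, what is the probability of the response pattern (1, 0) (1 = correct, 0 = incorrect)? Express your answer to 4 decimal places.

P(θ) = 1 / (1 + exp(−α(θ − β)))
P_1 = 1/(1+e^{0.6000}) = 0.3543
P_2 = 1/(1+e^{3.4200}) = 0.0317
L = P_1 × (1−P_2) = 0.3543 × 0.9683 = 0.34312

0.3431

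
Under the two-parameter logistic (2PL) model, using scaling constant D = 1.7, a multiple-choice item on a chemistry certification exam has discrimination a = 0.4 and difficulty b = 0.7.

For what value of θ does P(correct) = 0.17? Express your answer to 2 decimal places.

-1.63

P(θ) = 1 / (1 + exp(−D·a(θ − b)))
logit = ln(0.1700/0.8300) = -1.5856
θ = b + logit/(1.7·a) = 0.7 + (-1.5856)/0.6800 = -1.6318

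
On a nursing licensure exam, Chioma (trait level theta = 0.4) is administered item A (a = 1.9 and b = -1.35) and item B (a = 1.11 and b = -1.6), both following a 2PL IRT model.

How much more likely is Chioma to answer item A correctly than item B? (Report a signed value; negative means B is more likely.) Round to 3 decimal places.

P(theta) = 1 / (1 + exp(−a(theta − b)))
P_A = 0.9653
P_B = 0.9020
P_A − P_B = 0.0632

0.063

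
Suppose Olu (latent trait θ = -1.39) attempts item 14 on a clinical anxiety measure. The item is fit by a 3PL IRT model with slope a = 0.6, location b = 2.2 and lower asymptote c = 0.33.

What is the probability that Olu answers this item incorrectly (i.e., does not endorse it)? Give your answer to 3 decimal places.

P(θ) = c + (1 − c) · 1 / (1 + exp(−a(θ − b)))
Exponent: 0.6 × (-1.39 − 2.2) = -2.1540
1/(1 + e^{2.1540}) = 0.1040
P = 0.33 + 0.67 × 0.1040 = 0.3997
P(incorrect) = 1 − 0.3997 = 0.6003

0.600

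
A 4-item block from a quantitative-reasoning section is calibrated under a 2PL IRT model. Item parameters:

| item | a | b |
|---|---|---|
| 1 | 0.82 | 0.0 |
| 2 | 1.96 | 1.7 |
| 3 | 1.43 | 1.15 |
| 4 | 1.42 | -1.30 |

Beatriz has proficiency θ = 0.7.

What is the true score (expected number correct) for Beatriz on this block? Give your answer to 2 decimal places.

2.05

P(θ) = 1 / (1 + exp(−a(θ − b)))
P_1 = 1/(1+e^{-0.5740}) = 0.6397
P_2 = 1/(1+e^{1.9600}) = 0.1235
P_3 = 1/(1+e^{0.6435}) = 0.3445
P_4 = 1/(1+e^{-2.8400}) = 0.9448
E[score] = 0.6397 + 0.1235 + 0.3445 + 0.9448 = 2.0524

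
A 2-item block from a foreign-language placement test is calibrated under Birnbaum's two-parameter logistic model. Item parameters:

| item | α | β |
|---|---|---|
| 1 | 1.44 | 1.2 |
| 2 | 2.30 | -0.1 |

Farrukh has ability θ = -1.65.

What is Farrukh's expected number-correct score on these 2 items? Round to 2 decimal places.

P(θ) = 1 / (1 + exp(−α(θ − β)))
P_1 = 1/(1+e^{4.1040}) = 0.0162
P_2 = 1/(1+e^{3.5650}) = 0.0275
E[score] = 0.0162 + 0.0275 = 0.0438

0.04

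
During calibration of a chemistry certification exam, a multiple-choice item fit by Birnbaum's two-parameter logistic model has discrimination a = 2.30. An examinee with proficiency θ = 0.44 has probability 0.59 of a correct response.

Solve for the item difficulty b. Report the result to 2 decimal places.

0.28

P(θ) = 1 / (1 + exp(−a(θ − b)))
logit(0.59) = ln(0.59/0.41) = 0.3640
b = θ − logit/(a) = 0.44 − 0.3640/2.3000 = 0.2818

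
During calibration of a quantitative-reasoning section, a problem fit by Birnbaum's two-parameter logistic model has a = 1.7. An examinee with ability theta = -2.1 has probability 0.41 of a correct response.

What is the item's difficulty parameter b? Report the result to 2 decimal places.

-1.89

P(theta) = 1 / (1 + exp(−a(theta − b)))
logit(0.41) = ln(0.41/0.59) = -0.3640
b = theta − logit/(a) = -2.1 − (-0.3640)/1.7000 = -1.8859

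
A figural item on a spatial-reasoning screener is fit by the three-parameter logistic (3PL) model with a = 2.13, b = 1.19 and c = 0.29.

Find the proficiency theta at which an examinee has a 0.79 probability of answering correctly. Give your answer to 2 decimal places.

1.60

P(theta) = c + (1 − c) · 1 / (1 + exp(−a(theta − b)))
Remove guessing floor: (0.79 − 0.29)/(1 − 0.29) = 0.7042
logit = ln(0.7042/0.2958) = 0.8675
theta = b + logit/(a) = 1.19 + 0.8675/2.1300 = 1.5973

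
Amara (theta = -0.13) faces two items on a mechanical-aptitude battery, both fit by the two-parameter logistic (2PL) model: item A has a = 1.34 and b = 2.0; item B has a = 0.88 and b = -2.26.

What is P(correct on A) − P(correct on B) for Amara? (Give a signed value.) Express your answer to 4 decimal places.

-0.8125

P(theta) = 1 / (1 + exp(−a(theta − b)))
P_A = 0.0545
P_B = 0.8670
P_A − P_B = -0.8125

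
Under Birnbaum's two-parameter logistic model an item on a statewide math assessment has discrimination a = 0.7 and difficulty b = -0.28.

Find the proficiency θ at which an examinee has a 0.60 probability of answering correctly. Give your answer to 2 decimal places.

0.30

P(θ) = 1 / (1 + exp(−a(θ − b)))
logit = ln(0.6000/0.4000) = 0.4055
θ = b + logit/(a) = -0.28 + 0.4055/0.7000 = 0.2992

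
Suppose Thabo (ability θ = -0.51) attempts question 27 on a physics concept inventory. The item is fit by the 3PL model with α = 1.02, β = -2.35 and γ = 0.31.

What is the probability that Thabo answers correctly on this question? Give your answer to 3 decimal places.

0.908

P(θ) = γ + (1 − γ) · 1 / (1 + exp(−α(θ − β)))
Exponent: 1.02 × (-0.51 − (-2.35)) = 1.8768
1/(1 + e^{-1.8768}) = 0.8672
P = 0.31 + 0.69 × 0.8672 = 0.9084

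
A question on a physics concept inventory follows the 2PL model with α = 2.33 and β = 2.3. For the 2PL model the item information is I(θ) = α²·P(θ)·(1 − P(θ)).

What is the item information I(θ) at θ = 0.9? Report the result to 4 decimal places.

0.1929

P = 1/(1+e^{3.2620}) = 0.0369
P(1−P) = 0.0369 × 0.9631 = 0.0355
I = α² × P(1−P) = 2.33² × 0.0355 = 0.19292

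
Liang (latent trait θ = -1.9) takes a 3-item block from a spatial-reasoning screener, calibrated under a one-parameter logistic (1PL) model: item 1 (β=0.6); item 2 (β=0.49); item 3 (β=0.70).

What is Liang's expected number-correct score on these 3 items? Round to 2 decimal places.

0.23

P(θ) = 1 / (1 + exp(−(θ − β)))
P_1 = 1/(1+e^{2.5000}) = 0.0759
P_2 = 1/(1+e^{2.3900}) = 0.0839
P_3 = 1/(1+e^{2.6000}) = 0.0691
E[score] = 0.0759 + 0.0839 + 0.0691 = 0.2289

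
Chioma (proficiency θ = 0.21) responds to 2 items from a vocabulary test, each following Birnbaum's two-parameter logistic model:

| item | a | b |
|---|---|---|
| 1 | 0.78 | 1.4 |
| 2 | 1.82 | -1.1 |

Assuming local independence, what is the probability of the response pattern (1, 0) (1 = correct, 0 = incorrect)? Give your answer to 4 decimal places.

P(θ) = 1 / (1 + exp(−a(θ − b)))
P_1 = 1/(1+e^{0.9282}) = 0.2833
P_2 = 1/(1+e^{-2.3842}) = 0.9156
L = P_1 × (1−P_2) = 0.2833 × 0.0844 = 0.02391

0.0239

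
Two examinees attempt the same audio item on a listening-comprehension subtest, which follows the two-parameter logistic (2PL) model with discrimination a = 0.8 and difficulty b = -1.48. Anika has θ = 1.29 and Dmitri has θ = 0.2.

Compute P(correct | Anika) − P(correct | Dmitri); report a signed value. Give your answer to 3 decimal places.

0.109

P(θ) = 1 / (1 + exp(−a(θ − b)))
P(Anika) = 0.9017  [exponent 2.2160]
P(Dmitri) = 0.7931  [exponent 1.3440]
Difference = 0.9017 − 0.7931 = 0.1085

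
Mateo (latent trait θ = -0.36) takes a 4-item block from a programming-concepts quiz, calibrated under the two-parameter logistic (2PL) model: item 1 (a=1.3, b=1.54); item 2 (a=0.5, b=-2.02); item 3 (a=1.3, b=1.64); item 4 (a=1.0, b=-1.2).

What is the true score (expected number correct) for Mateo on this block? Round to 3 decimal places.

P(θ) = 1 / (1 + exp(−a(θ − b)))
P_1 = 1/(1+e^{2.4700}) = 0.0780
P_2 = 1/(1+e^{-0.8300}) = 0.6964
P_3 = 1/(1+e^{2.6000}) = 0.0691
P_4 = 1/(1+e^{-0.8400}) = 0.6985
E[score] = 0.0780 + 0.6964 + 0.0691 + 0.6985 = 1.5419

1.542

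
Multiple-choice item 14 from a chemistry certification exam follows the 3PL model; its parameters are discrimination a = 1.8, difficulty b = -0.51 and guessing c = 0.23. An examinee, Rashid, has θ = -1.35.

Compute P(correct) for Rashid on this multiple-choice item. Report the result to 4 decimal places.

0.3691

P(θ) = c + (1 − c) · 1 / (1 + exp(−a(θ − b)))
Exponent: 1.8 × (-1.35 − (-0.51)) = -1.5120
1/(1 + e^{1.5120}) = 0.1806
P = 0.23 + 0.77 × 0.1806 = 0.3691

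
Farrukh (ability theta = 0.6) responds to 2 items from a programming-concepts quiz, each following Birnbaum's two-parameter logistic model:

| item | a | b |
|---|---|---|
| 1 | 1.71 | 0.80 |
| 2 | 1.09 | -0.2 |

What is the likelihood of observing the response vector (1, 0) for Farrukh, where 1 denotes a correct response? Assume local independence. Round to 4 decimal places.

0.1225

P(theta) = 1 / (1 + exp(−a(theta − b)))
P_1 = 1/(1+e^{0.3420}) = 0.4153
P_2 = 1/(1+e^{-0.8720}) = 0.7052
L = P_1 × (1−P_2) = 0.4153 × 0.2948 = 0.12245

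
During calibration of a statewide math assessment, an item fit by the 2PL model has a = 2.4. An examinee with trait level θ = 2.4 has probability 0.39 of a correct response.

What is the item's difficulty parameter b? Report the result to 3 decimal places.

P(θ) = 1 / (1 + exp(−a(θ − b)))
logit(0.39) = ln(0.39/0.61) = -0.4473
b = θ − logit/(a) = 2.4 − (-0.4473)/2.4000 = 2.5864

2.586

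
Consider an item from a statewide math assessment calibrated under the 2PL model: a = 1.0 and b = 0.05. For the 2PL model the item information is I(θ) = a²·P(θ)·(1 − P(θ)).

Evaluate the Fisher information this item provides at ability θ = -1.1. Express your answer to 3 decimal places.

0.183

P = 1/(1+e^{1.1500}) = 0.2405
P(1−P) = 0.2405 × 0.7595 = 0.1827
I = a² × P(1−P) = 1.0² × 0.1827 = 0.18265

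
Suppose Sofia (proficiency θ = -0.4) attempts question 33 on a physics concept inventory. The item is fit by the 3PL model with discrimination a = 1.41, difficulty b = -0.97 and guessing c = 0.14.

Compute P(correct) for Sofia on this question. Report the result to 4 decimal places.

P(θ) = c + (1 − c) · 1 / (1 + exp(−a(θ − b)))
Exponent: 1.41 × (-0.4 − (-0.97)) = 0.8037
1/(1 + e^{-0.8037}) = 0.6908
P = 0.14 + 0.86 × 0.6908 = 0.7341

0.7341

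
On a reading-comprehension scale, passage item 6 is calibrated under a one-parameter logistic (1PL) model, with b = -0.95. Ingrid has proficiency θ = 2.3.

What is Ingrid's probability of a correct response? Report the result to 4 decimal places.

0.9627

P(θ) = 1 / (1 + exp(−(θ − b)))
Exponent: (2.3 − (-0.95)) = 3.2500
1/(1 + e^{-3.2500}) = 0.9627
P = 0.9627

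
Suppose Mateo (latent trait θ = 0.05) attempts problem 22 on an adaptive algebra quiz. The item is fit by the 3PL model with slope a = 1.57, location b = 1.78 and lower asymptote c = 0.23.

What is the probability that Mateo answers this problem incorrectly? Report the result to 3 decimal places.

0.722

P(θ) = c + (1 − c) · 1 / (1 + exp(−a(θ − b)))
Exponent: 1.57 × (0.05 − 1.78) = -2.7161
1/(1 + e^{2.7161}) = 0.0620
P = 0.23 + 0.77 × 0.0620 = 0.2778
P(incorrect) = 1 − 0.2778 = 0.7222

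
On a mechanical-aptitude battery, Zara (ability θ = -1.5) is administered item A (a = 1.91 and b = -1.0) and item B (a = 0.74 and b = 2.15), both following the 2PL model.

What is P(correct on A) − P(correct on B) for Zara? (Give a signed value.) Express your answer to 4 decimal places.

0.2150

P(θ) = 1 / (1 + exp(−a(θ − b)))
P_A = 0.2779
P_B = 0.0629
P_A − P_B = 0.2150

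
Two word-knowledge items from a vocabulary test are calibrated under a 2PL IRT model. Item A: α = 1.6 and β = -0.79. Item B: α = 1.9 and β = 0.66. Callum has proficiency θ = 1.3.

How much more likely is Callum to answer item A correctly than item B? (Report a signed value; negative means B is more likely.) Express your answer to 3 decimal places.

0.195

P(θ) = 1 / (1 + exp(−α(θ − β)))
P_A = 0.9659
P_B = 0.7714
P_A − P_B = 0.1945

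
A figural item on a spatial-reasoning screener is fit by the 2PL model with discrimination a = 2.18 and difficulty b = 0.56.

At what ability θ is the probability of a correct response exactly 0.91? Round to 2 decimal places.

1.62

P(θ) = 1 / (1 + exp(−a(θ − b)))
logit = ln(0.9100/0.0900) = 2.3136
θ = b + logit/(a) = 0.56 + 2.3136/2.1800 = 1.6213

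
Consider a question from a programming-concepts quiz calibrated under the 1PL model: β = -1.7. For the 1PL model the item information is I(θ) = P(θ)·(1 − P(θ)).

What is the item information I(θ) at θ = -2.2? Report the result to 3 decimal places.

P = 1/(1+e^{0.5000}) = 0.3775
P(1−P) = 0.3775 × 0.6225 = 0.2350
I = P(1−P) = 0.23500

0.235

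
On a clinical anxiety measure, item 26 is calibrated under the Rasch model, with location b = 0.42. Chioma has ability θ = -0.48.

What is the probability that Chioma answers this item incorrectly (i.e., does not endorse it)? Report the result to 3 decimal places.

0.711

P(θ) = 1 / (1 + exp(−(θ − b)))
Exponent: (-0.48 − 0.42) = -0.9000
1/(1 + e^{0.9000}) = 0.2891
P = 0.2891
P(incorrect) = 1 − 0.2891 = 0.7109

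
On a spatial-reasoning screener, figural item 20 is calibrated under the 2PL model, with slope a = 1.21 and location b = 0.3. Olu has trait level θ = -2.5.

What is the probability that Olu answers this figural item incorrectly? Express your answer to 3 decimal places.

P(θ) = 1 / (1 + exp(−a(θ − b)))
Exponent: 1.21 × (-2.5 − 0.3) = -3.3880
1/(1 + e^{3.3880}) = 0.0327
P(incorrect) = 1 − 0.0327 = 0.9673

0.967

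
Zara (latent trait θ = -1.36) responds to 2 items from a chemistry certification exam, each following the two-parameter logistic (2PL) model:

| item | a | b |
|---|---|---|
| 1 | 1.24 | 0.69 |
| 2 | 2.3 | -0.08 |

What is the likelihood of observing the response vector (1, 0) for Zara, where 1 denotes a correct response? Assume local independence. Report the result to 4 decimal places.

P(θ) = 1 / (1 + exp(−a(θ − b)))
P_1 = 1/(1+e^{2.5420}) = 0.0730
P_2 = 1/(1+e^{2.9440}) = 0.0500
L = P_1 × (1−P_2) = 0.0730 × 0.9500 = 0.06932

0.0693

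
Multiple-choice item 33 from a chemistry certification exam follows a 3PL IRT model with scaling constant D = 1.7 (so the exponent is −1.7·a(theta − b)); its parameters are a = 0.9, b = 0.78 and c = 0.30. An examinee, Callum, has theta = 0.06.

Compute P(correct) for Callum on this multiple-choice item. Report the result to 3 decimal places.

0.475

P(theta) = c + (1 − c) · 1 / (1 + exp(−D·a(theta − b)))
Exponent: 1.7 × 0.9 × (0.06 − 0.78) = -1.1016
1/(1 + e^{1.1016}) = 0.2494
P = 0.30 + 0.70 × 0.2494 = 0.4746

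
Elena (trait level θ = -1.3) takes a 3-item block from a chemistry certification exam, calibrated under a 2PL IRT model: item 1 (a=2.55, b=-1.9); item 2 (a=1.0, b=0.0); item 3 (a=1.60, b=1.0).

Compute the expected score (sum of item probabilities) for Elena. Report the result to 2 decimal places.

P(θ) = 1 / (1 + exp(−a(θ − b)))
P_1 = 1/(1+e^{-1.5300}) = 0.8220
P_2 = 1/(1+e^{1.3000}) = 0.2142
P_3 = 1/(1+e^{3.6800}) = 0.0246
E[score] = 0.8220 + 0.2142 + 0.0246 = 1.0608

1.06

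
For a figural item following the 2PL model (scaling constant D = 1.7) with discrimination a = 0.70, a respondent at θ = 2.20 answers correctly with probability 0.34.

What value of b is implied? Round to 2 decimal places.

P(θ) = 1 / (1 + exp(−D·a(θ − b)))
logit(0.34) = ln(0.34/0.66) = -0.6633
b = θ − logit/(1.7·a) = 2.20 − (-0.6633)/1.1900 = 2.7574

2.76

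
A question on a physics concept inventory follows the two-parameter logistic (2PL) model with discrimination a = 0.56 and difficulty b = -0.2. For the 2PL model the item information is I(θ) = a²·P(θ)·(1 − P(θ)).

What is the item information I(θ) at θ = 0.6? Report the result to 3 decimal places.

P = 1/(1+e^{-0.4480}) = 0.6102
P(1−P) = 0.6102 × 0.3898 = 0.2379
I = a² × P(1−P) = 0.56² × 0.2379 = 0.07459

0.075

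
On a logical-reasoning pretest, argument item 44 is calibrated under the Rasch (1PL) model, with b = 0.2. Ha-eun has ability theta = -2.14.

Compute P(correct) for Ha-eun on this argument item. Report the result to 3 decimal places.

0.088

P(theta) = 1 / (1 + exp(−(theta − b)))
Exponent: (-2.14 − 0.2) = -2.3400
1/(1 + e^{2.3400}) = 0.0879
P = 0.0879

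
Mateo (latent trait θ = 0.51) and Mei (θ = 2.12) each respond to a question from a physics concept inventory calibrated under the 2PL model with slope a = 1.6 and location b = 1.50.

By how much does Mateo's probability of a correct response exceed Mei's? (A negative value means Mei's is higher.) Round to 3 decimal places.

-0.559

P(θ) = 1 / (1 + exp(−a(θ − b)))
P(Mateo) = 0.1702  [exponent -1.5840]
P(Mei) = 0.7295  [exponent 0.9920]
Difference = 0.1702 − 0.7295 = -0.5593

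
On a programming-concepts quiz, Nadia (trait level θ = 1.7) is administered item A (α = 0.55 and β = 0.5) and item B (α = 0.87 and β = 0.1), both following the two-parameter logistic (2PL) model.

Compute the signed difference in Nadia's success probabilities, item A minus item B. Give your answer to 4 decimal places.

P(θ) = 1 / (1 + exp(−α(θ − β)))
P_A = 0.6593
P_B = 0.8009
P_A − P_B = -0.1417

-0.1417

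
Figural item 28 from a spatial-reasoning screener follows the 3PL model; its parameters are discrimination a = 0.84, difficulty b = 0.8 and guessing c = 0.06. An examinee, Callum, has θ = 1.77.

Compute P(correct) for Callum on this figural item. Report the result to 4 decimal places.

P(θ) = c + (1 − c) · 1 / (1 + exp(−a(θ − b)))
Exponent: 0.84 × (1.77 − 0.8) = 0.8148
1/(1 + e^{-0.8148}) = 0.6931
P = 0.06 + 0.94 × 0.6931 = 0.7115

0.7115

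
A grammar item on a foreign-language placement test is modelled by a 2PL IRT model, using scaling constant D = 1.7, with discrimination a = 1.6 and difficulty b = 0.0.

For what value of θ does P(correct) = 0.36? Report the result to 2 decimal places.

-0.21

P(θ) = 1 / (1 + exp(−D·a(θ − b)))
logit = ln(0.3600/0.6400) = -0.5754
θ = b + logit/(1.7·a) = 0.0 + (-0.5754)/2.7200 = -0.2115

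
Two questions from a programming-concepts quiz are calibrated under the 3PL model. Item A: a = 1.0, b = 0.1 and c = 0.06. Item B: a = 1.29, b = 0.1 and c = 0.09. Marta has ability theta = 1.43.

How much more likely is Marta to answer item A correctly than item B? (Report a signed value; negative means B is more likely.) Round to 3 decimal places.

-0.058

P(theta) = c + (1 − c) · 1 / (1 + exp(−a(theta − b)))
P_A = 0.8034
P_B = 0.8613
P_A − P_B = -0.0579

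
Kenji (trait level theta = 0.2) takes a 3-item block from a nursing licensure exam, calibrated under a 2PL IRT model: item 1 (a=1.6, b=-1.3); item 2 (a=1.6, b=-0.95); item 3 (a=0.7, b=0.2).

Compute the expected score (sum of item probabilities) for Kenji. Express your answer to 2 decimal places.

2.28

P(theta) = 1 / (1 + exp(−a(theta − b)))
P_1 = 1/(1+e^{-2.4000}) = 0.9168
P_2 = 1/(1+e^{-1.8400}) = 0.8629
P_3 = 1/(1+e^{0.0000}) = 0.5000
E[score] = 0.9168 + 0.8629 + 0.5000 = 2.2798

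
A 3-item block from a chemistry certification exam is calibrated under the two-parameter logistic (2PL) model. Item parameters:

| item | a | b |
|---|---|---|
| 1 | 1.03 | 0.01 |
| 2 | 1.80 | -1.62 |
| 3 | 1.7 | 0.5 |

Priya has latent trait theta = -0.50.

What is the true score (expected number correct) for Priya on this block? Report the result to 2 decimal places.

P(theta) = 1 / (1 + exp(−a(theta − b)))
P_1 = 1/(1+e^{0.5253}) = 0.3716
P_2 = 1/(1+e^{-2.0160}) = 0.8825
P_3 = 1/(1+e^{1.7000}) = 0.1545
E[score] = 0.3716 + 0.8825 + 0.1545 = 1.4085

1.41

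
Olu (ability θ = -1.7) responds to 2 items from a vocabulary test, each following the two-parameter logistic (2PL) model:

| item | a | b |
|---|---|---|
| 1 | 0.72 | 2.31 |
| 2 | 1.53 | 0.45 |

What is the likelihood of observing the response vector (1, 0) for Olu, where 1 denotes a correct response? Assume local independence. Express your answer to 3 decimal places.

0.051

P(θ) = 1 / (1 + exp(−a(θ − b)))
P_1 = 1/(1+e^{2.8872}) = 0.0528
P_2 = 1/(1+e^{3.2895}) = 0.0359
L = P_1 × (1−P_2) = 0.0528 × 0.9641 = 0.05089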